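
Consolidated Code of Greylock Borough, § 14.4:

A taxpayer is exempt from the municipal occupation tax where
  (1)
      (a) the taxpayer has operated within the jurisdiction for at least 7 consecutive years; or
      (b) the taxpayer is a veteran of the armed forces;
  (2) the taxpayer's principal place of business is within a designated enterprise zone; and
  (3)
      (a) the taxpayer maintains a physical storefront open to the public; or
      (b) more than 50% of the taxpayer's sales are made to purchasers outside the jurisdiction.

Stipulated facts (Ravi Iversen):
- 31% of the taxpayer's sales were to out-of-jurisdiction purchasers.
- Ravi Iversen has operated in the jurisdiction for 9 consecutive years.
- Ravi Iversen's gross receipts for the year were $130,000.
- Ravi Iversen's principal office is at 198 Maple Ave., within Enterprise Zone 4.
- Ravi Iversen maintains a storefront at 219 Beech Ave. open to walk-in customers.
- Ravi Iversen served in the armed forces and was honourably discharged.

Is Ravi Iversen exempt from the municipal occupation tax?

Yes — exempt.

(a) ≥ 7 yrs in jurisdiction — holds.
(b) veteran — holds.
(1): T OR T → true.
(2) in enterprise zone — satisfied.
(a) has storefront — satisfied.
(b) >50% out-of-jur. sales — not met.
So (3) is satisfied (T OR F).
So Overall is satisfied (T AND T AND T).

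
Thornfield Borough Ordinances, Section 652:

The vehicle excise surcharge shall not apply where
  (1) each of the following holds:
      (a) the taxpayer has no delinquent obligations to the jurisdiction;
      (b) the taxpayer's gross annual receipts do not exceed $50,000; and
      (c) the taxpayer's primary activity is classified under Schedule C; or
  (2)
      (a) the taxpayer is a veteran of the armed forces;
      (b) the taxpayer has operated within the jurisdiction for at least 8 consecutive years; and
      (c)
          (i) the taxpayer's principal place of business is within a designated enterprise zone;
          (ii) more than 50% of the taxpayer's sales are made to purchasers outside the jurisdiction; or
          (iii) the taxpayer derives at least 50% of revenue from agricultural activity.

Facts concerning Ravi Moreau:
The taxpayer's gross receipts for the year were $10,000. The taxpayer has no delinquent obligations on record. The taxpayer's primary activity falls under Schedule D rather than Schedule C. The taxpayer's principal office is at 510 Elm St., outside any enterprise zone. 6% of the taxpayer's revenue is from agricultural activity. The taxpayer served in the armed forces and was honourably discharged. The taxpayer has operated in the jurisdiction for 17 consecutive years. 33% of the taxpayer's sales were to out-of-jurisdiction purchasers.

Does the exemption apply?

No — not exempt.

(a) no delinquency — met.
(b) receipts ≤ $50,000 — satisfied.
(c) Schedule C activity — not met.
(1): T AND T AND F → false.
(a) veteran — met.
(b) ≥ 8 yrs in jurisdiction — met.
(i) in enterprise zone — fails.
(ii) >50% out-of-jur. sales — not met.
(iii) ≥50% agricultural — fails.
So (c) is not satisfied (F OR F OR F).
(2): T AND T AND F → false.
Overall: F OR F → false.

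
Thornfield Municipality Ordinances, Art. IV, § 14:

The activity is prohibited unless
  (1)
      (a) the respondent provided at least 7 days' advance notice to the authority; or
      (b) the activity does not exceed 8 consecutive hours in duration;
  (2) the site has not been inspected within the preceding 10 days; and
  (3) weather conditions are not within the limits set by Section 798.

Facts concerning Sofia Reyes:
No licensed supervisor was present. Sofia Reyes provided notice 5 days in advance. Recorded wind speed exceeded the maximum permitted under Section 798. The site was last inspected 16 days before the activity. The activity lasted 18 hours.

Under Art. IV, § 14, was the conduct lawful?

No — unlawful.

(a) ≥7 days' notice — fails.
(b) ≤ 8 hrs duration — fails.
(1): F OR F → false.
(2) not (site inspected) — satisfied.
(3) not (weather ok) — satisfied.
So Overall is not satisfied (F AND T AND T).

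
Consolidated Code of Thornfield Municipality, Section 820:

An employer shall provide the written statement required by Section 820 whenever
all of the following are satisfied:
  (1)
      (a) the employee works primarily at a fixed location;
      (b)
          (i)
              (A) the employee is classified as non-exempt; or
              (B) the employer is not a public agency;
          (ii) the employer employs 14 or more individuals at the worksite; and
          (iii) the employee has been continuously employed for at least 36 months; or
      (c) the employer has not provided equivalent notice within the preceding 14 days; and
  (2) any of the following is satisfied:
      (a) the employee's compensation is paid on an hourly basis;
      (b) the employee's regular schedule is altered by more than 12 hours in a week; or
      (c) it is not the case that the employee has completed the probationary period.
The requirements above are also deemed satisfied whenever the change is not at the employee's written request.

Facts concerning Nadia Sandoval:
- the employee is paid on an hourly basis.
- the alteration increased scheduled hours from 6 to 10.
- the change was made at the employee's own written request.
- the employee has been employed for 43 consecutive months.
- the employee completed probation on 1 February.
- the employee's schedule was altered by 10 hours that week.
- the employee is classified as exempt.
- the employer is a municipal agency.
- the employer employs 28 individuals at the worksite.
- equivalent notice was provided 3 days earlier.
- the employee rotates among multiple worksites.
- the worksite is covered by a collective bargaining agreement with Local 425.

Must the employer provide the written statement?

(a) fixed location — not met.
(A) non-exempt — not met.
(B) not (public agency) — not satisfied.
(i): F OR F → false.
(ii) ≥ 14 at site — met.
(iii) tenure ≥ 36 mo. — met.
(b): F AND T AND T → false.
(c) no recent notice — not satisfied.
(1) = F OR F OR F = false.
(a) hourly-paid — holds.
(b) schedule shift > 12h — fails.
(c) not (past probation) — fails.
(2) = T OR F OR F = true.
Overall = F AND T = false.
Exception (not employee-requested) — not satisfied.
Result: main false OR exception false → false.

No — not required.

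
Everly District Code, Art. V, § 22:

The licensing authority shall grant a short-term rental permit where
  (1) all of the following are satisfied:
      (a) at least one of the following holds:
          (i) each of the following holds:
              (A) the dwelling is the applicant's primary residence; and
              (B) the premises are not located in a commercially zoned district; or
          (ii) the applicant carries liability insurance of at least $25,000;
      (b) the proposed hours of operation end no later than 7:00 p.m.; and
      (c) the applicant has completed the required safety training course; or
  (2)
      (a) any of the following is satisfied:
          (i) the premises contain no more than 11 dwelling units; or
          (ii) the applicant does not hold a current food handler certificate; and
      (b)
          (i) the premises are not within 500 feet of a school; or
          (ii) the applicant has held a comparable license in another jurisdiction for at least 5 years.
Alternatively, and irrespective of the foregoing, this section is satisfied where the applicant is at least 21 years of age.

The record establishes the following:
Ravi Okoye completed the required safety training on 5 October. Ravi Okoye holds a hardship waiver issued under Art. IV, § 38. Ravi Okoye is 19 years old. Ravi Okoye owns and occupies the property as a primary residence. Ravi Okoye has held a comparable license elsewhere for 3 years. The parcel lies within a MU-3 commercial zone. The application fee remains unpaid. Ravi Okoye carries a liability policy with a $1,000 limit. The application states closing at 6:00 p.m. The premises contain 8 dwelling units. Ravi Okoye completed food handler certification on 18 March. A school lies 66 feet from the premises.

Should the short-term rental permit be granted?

(A) primary residence — satisfied.
(B) not (commercially zoned) — not met.
(i) = T AND F = false.
(ii) insurance ≥ $25,000 — fails.
(a) = F OR F = false.
(b) closes by 7 p.m. — satisfied.
(c) safety training — met.
So (1) is not satisfied (F AND T AND T).
(i) ≤ 11 units — holds.
(ii) not (food handler cert.) — fails.
(a): T OR F → true.
(i) ≥500 ft from school — fails.
(ii) prior license ≥ 5 yr — not satisfied.
So (b) is not satisfied (F OR F).
So (2) is not satisfied (T AND F).
Overall = F OR F = false.
Exception (age ≥ 21) — not satisfied.
Result: main false OR exception false → false.

No — denied.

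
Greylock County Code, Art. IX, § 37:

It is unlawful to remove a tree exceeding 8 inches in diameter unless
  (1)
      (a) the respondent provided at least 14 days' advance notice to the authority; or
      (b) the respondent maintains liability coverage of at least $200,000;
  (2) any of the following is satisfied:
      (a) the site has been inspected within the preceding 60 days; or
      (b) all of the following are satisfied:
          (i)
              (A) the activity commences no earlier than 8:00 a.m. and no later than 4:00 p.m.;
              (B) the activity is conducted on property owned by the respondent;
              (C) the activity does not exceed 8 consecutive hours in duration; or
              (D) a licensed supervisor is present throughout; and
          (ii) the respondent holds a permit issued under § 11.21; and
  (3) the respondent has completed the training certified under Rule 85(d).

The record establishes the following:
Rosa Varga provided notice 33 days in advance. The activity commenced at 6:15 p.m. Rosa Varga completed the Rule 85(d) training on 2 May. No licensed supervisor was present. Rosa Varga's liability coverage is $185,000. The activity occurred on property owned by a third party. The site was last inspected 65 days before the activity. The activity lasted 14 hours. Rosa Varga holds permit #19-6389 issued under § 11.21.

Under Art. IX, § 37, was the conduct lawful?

No — unlawful.

(a) ≥14 days' notice — satisfied.
(b) coverage ≥ $200,000 — not satisfied.
(1): T OR F → true.
(a) site inspected — fails.
(A) start within hours — fails.
(B) own property — not satisfied.
(C) ≤ 8 hrs duration — fails.
(D) supervisor present — fails.
(i): F OR F OR F OR F → false.
(ii) holds permit — satisfied.
So (b) is not satisfied (F AND T).
(2) = F OR F = false.
(3) training certified — met.
Overall = T AND F AND T = false.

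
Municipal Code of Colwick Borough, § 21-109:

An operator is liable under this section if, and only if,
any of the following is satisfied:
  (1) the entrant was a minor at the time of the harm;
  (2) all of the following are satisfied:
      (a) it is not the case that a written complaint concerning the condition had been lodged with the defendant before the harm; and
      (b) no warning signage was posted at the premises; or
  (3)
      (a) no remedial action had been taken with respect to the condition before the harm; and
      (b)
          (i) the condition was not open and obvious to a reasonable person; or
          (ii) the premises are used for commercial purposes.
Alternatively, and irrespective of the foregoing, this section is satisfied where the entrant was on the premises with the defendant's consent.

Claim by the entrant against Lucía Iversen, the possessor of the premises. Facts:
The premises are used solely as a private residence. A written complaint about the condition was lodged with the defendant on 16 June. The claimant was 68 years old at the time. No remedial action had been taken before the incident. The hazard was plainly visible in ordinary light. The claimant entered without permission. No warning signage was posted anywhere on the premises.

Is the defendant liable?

(1) entrant a minor — not met.
(a) not (complaint lodged) — not satisfied.
(b) no signage posted — holds.
So (2) is not satisfied (F AND T).
(a) no remedial action — satisfied.
(i) not open/obvious — fails.
(ii) commercial use — fails.
(b) = F OR F = false.
(3) = T AND F = false.
So Overall is not satisfied (F OR F OR F).
Exception (consent to enter) — not satisfied.
Result: main false OR exception false → false.

No — not liable.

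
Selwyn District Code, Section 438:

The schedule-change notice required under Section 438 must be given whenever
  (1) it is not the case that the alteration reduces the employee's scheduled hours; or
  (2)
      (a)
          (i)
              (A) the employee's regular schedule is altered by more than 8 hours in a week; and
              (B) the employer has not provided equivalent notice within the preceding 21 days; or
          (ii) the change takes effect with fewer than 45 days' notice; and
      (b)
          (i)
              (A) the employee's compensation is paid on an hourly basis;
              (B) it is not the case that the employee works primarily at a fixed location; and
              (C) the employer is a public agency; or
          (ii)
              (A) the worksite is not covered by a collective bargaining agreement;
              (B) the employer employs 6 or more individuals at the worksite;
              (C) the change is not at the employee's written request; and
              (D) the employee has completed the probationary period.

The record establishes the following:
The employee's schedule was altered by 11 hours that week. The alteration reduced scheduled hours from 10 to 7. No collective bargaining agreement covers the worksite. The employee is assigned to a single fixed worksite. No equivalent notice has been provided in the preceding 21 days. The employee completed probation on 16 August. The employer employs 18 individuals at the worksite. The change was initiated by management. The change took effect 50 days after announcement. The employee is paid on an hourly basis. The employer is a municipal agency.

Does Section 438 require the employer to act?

Yes — required.

(1) not (hours reduced) — not satisfied.
(A) schedule shift > 8h — holds.
(B) no recent notice — holds.
So (i) is satisfied (T AND T).
(ii) < 45 days' notice — not satisfied.
(a) = T OR F = true.
(A) hourly-paid — met.
(B) not (fixed location) — not met.
(C) public agency — holds.
(i) = T AND F AND T = false.
(A) no CBA — met.
(B) ≥ 6 at site — met.
(C) not employee-requested — met.
(D) past probation — satisfied.
(ii) = T AND T AND T AND T = true.
(b): F OR T → true.
So (2) is satisfied (T AND T).
Overall: F OR T → true.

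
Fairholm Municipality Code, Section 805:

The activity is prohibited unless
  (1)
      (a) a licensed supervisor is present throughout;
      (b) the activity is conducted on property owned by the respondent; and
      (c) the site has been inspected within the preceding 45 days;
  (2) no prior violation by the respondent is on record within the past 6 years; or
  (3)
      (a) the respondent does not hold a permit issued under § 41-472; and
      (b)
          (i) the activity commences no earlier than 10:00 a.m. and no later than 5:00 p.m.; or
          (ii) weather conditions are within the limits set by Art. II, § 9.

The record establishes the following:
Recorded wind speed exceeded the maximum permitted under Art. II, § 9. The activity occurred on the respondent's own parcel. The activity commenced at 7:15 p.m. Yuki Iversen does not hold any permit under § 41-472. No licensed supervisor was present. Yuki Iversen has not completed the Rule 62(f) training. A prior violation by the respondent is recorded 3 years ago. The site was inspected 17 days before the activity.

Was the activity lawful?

No — unlawful.

(a) supervisor present — not met.
(b) own property — satisfied.
(c) site inspected — holds.
(1): F AND T AND T → false.
(2) no prior violation — not satisfied.
(a) not (holds permit) — holds.
(i) start within hours — fails.
(ii) weather ok — not met.
(b) = F OR F = false.
(3) = T AND F = false.
Overall = F OR F OR F = false.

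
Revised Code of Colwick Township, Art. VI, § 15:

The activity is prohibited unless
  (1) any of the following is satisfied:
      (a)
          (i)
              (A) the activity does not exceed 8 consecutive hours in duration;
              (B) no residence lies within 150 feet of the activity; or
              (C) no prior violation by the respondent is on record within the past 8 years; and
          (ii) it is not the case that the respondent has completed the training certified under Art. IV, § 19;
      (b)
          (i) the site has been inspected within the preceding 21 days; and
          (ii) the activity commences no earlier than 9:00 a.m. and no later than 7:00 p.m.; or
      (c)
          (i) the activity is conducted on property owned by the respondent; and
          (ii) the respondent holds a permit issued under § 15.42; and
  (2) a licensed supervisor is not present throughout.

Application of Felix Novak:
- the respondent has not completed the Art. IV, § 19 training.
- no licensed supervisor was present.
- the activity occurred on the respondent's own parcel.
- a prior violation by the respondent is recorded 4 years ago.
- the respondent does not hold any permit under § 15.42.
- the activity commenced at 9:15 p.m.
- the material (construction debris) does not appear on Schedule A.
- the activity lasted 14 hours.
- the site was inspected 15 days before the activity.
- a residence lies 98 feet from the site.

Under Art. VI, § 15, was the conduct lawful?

(A) ≤ 8 hrs duration — fails.
(B) no residence in 150 ft — not met.
(C) no prior violation — fails.
(i): F OR F OR F → false.
(ii) not (training certified) — satisfied.
(a) = F AND T = false.
(i) site inspected — met.
(ii) start within hours — not satisfied.
(b) = T AND F = false.
(i) own property — holds.
(ii) holds permit — fails.
(c): T AND F → false.
So (1) is not satisfied (F OR F OR F).
(2) not (supervisor present) — holds.
Overall: F AND T → false.

No — unlawful.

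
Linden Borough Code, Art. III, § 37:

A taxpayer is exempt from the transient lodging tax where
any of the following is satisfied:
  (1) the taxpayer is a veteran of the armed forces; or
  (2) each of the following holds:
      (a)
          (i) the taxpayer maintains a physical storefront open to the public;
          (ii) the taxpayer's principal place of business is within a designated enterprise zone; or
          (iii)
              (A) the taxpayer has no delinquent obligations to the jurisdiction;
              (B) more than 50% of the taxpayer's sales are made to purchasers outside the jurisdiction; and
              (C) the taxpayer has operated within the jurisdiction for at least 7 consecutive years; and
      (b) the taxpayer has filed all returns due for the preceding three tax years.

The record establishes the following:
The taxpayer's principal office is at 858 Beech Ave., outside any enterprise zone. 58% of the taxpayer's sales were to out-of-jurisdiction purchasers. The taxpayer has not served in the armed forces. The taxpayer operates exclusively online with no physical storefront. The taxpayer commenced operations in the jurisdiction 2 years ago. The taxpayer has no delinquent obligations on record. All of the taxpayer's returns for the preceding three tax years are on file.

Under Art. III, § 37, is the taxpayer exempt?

No — not exempt.

(1) veteran — not met.
(i) has storefront — fails.
(ii) in enterprise zone — not satisfied.
(A) no delinquency — satisfied.
(B) >50% out-of-jur. sales — met.
(C) ≥ 7 yrs in jurisdiction — fails.
So (iii) is not satisfied (T AND T AND F).
(a): F OR F OR F → false.
(b) returns current — satisfied.
(2) = F AND T = false.
So Overall is not satisfied (F OR F).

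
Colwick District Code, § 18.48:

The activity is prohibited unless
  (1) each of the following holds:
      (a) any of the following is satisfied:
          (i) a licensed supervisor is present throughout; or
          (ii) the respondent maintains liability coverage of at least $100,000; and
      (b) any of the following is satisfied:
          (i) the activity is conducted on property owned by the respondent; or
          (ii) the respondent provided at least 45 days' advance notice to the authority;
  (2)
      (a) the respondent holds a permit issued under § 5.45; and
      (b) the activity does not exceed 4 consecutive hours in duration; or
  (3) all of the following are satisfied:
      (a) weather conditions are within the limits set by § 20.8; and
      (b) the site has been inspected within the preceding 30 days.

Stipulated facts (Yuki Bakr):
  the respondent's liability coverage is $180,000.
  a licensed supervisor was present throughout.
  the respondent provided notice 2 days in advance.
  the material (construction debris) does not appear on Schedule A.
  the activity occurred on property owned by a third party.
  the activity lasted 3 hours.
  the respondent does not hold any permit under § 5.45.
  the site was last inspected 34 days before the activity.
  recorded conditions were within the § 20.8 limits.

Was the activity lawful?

No — unlawful.

(i) supervisor present — holds.
(ii) coverage ≥ $100,000 — met.
(a): T OR T → true.
(i) own property — fails.
(ii) ≥45 days' notice — not satisfied.
(b) = F OR F = false.
(1): T AND F → false.
(a) holds permit — not satisfied.
(b) ≤ 4 hrs duration — satisfied.
(2) = F AND T = false.
(a) weather ok — holds.
(b) site inspected — fails.
(3) = T AND F = false.
Overall = F OR F OR F = false.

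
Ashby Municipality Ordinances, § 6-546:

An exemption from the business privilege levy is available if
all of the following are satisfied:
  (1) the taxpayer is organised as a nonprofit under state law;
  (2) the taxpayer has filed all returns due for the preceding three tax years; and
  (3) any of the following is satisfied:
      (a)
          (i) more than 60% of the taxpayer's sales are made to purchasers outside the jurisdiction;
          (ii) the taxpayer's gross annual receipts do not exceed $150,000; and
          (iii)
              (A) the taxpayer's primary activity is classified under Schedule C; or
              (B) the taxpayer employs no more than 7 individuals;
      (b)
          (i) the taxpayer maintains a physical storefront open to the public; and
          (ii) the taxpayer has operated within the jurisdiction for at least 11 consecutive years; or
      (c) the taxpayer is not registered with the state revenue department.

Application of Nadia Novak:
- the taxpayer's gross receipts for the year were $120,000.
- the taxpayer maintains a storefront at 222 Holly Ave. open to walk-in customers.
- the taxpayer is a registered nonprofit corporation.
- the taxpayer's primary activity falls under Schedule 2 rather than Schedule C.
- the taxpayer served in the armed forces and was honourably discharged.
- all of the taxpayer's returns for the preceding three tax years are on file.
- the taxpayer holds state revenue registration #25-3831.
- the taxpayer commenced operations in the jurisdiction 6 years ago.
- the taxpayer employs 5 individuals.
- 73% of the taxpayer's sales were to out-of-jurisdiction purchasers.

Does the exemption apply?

(1) nonprofit — met.
(2) returns current — holds.
(i) >60% out-of-jur. sales — met.
(ii) receipts ≤ $150,000 — satisfied.
(A) Schedule C activity — not met.
(B) ≤ 7 employees — met.
So (iii) is satisfied (F OR T).
So (a) is satisfied (T AND T AND T).
(i) has storefront — met.
(ii) ≥ 11 yrs in jurisdiction — fails.
(b) = T AND F = false.
(c) not (state-registered) — not satisfied.
So (3) is satisfied (T OR F OR F).
Overall: T AND T AND T → true.

Yes — exempt.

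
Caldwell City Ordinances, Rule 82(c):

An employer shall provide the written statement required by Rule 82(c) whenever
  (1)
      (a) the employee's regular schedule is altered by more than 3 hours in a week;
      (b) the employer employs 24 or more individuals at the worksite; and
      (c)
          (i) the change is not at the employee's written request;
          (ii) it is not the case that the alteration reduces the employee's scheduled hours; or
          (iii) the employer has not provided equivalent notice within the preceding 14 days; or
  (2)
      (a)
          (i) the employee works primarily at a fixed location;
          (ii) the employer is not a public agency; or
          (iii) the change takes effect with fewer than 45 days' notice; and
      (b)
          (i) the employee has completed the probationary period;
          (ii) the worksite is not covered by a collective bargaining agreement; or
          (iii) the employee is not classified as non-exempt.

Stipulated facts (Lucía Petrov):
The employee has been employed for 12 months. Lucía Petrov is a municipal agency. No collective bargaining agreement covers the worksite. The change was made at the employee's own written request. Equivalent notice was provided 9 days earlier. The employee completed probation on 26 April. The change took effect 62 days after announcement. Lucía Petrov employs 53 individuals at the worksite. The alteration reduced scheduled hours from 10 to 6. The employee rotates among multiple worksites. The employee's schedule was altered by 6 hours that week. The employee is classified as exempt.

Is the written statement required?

(a) schedule shift > 3h — satisfied.
(b) ≥ 24 at site — holds.
(i) not employee-requested — not satisfied.
(ii) not (hours reduced) — not satisfied.
(iii) no recent notice — fails.
So (c) is not satisfied (F OR F OR F).
(1): T AND T AND F → false.
(i) fixed location — not met.
(ii) not (public agency) — fails.
(iii) < 45 days' notice — not met.
(a) = F OR F OR F = false.
(i) past probation — met.
(ii) no CBA — holds.
(iii) not (non-exempt) — holds.
(b) = T OR T OR T = true.
So (2) is not satisfied (F AND T).
So Overall is not satisfied (F OR F).

No — not required.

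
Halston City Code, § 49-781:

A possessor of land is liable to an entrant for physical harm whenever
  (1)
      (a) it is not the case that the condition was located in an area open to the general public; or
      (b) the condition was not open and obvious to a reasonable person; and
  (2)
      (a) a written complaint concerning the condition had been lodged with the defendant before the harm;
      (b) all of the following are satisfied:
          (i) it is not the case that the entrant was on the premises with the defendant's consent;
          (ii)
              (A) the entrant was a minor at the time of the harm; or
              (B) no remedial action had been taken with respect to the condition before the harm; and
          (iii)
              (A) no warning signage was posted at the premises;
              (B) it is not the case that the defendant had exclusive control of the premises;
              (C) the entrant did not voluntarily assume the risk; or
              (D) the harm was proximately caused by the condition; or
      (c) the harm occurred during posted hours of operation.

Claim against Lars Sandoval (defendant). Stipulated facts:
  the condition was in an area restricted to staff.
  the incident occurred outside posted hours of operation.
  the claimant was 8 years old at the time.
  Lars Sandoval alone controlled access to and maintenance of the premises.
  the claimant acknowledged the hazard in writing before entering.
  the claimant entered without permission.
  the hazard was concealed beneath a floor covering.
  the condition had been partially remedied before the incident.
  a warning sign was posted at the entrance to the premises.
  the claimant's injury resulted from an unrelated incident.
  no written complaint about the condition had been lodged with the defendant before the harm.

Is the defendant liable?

(a) not (public area) — holds.
(b) not open/obvious — satisfied.
So (1) is satisfied (T OR T).
(a) complaint lodged — fails.
(i) not (consent to enter) — satisfied.
(A) entrant a minor — holds.
(B) no remedial action — not satisfied.
(ii): T OR F → true.
(A) no signage posted — not met.
(B) not (exclusive control) — not met.
(C) no assumed risk — not met.
(D) proximate cause — fails.
So (iii) is not satisfied (F OR F OR F OR F).
(b): T AND T AND F → false.
(c) during posted hours — fails.
(2) = F OR F OR F = false.
So Overall is not satisfied (T AND F).

No — not liable.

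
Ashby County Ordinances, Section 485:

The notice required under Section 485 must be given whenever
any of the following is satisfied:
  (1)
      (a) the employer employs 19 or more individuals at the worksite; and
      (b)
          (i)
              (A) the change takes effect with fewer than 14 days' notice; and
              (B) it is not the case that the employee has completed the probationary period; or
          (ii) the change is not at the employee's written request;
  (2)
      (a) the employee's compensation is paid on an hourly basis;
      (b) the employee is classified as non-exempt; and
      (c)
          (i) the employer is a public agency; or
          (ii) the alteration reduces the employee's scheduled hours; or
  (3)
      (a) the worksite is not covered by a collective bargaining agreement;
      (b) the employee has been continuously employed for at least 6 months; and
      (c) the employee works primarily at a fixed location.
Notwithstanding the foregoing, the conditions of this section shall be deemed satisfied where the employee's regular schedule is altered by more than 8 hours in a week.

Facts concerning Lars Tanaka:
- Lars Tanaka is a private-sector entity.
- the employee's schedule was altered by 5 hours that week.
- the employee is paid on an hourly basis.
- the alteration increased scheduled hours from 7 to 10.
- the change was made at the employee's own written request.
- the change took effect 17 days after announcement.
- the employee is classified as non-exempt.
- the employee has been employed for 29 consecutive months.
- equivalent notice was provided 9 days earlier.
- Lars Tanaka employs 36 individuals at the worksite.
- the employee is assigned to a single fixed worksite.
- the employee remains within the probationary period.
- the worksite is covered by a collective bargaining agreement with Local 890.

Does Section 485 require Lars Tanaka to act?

No — not required.

(a) ≥ 19 at site — satisfied.
(A) < 14 days' notice — not satisfied.
(B) not (past probation) — met.
(i): F AND T → false.
(ii) not employee-requested — not met.
(b) = F OR F = false.
(1): T AND F → false.
(a) hourly-paid — holds.
(b) non-exempt — met.
(i) public agency — not met.
(ii) hours reduced — fails.
(c): F OR F → false.
So (2) is not satisfied (T AND T AND F).
(a) no CBA — not met.
(b) tenure ≥ 6 mo. — holds.
(c) fixed location — holds.
(3): F AND T AND T → false.
So Overall is not satisfied (F OR F OR F).
Exception (schedule shift > 8h) — not satisfied.
Result: main false OR exception false → false.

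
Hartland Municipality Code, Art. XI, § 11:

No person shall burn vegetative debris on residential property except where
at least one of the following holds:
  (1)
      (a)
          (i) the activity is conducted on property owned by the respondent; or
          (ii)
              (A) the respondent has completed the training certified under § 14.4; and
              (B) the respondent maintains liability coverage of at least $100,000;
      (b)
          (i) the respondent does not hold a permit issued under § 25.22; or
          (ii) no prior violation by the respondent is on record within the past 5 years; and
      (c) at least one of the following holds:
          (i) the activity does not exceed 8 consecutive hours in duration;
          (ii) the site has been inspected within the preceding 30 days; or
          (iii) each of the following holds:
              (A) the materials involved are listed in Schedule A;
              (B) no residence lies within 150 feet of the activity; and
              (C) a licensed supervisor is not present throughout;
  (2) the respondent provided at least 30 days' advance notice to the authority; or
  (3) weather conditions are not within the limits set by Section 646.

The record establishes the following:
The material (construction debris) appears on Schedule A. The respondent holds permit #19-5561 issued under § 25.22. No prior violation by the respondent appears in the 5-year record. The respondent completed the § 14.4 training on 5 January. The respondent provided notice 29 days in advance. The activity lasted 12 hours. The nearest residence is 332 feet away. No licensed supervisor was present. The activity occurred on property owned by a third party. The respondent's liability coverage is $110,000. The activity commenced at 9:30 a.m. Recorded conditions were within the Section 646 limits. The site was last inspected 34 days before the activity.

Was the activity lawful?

Yes — lawful.

(i) own property — not satisfied.
(A) training certified — satisfied.
(B) coverage ≥ $100,000 — satisfied.
So (ii) is satisfied (T AND T).
(a): F OR T → true.
(i) not (holds permit) — not met.
(ii) no prior violation — holds.
(b): F OR T → true.
(i) ≤ 8 hrs duration — not satisfied.
(ii) site inspected — not satisfied.
(A) Schedule A material — satisfied.
(B) no residence in 150 ft — satisfied.
(C) not (supervisor present) — satisfied.
(iii) = T AND T AND T = true.
(c): F OR F OR T → true.
So (1) is satisfied (T AND T AND T).
(2) ≥30 days' notice — not met.
(3) not (weather ok) — not met.
So Overall is satisfied (T OR F OR F).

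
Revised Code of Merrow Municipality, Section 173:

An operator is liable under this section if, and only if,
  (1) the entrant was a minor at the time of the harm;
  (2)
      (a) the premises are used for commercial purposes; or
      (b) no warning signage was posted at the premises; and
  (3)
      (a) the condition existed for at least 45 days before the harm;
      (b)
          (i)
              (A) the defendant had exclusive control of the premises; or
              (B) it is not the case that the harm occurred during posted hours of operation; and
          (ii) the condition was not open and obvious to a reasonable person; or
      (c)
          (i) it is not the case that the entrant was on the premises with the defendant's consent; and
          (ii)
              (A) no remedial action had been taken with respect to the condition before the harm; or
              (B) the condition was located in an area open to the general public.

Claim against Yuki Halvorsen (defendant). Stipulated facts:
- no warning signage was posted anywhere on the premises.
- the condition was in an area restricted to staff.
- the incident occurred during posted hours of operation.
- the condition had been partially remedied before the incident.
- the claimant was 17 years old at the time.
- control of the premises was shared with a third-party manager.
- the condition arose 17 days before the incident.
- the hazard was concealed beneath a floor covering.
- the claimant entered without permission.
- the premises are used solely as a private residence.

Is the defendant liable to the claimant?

(1) entrant a minor — holds.
(a) commercial use — fails.
(b) no signage posted — holds.
So (2) is satisfied (F OR T).
(a) condition ≥45 days old — fails.
(A) exclusive control — fails.
(B) not (during posted hours) — fails.
So (i) is not satisfied (F OR F).
(ii) not open/obvious — met.
(b): F AND T → false.
(i) not (consent to enter) — met.
(A) no remedial action — not satisfied.
(B) public area — not met.
So (ii) is not satisfied (F OR F).
So (c) is not satisfied (T AND F).
(3) = F OR F OR F = false.
So Overall is not satisfied (T AND T AND F).

No — not liable.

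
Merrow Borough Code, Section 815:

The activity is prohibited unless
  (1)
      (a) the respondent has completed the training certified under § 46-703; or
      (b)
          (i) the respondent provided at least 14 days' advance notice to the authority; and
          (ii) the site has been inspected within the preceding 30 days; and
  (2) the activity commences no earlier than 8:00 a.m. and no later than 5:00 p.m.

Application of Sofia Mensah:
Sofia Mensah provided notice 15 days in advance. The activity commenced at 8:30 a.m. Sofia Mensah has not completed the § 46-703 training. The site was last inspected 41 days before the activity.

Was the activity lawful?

(a) training certified — not met.
(i) ≥14 days' notice — holds.
(ii) site inspected — not satisfied.
(b) = T AND F = false.
So (1) is not satisfied (F OR F).
(2) start within hours — satisfied.
Overall: F AND T → false.

No — unlawful.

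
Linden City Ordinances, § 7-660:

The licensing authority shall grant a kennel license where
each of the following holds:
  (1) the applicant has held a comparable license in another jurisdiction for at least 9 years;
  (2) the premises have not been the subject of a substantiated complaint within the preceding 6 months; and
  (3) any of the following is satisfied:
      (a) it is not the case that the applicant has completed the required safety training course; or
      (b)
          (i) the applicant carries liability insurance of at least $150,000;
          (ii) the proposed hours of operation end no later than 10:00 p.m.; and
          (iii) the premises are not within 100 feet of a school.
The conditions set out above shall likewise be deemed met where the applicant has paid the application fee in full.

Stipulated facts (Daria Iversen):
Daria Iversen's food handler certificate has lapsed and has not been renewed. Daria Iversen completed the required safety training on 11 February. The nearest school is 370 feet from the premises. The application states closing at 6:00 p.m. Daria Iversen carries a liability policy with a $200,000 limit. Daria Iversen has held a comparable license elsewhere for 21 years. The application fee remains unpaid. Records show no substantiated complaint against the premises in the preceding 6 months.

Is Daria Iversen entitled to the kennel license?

Yes — granted.

(1) prior license ≥ 9 yr — met.
(2) no complaint in 6 mo. — met.
(a) not (safety training) — fails.
(i) insurance ≥ $150,000 — satisfied.
(ii) closes by 10 p.m. — met.
(iii) ≥100 ft from school — satisfied.
(b): T AND T AND T → true.
So (3) is satisfied (F OR T).
Overall: T AND T AND T → true.
Exception (fee paid) — not satisfied.
Result: main true OR exception false → true.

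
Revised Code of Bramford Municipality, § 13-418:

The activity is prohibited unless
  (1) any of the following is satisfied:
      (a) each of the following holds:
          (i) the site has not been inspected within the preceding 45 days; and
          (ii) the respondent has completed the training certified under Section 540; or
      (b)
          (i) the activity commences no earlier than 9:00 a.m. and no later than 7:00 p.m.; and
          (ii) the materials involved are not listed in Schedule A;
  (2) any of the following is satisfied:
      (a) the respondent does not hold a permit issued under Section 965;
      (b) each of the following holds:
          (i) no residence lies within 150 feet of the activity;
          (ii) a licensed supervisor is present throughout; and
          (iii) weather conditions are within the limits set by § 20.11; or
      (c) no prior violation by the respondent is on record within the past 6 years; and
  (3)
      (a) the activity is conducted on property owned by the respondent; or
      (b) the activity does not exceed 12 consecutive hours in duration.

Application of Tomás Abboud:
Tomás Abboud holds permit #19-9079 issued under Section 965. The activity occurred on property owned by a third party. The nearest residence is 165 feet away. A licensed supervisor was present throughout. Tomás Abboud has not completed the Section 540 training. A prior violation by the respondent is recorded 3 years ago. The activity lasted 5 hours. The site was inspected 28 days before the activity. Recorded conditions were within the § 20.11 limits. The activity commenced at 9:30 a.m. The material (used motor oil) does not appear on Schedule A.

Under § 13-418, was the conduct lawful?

(i) not (site inspected) — not satisfied.
(ii) training certified — fails.
So (a) is not satisfied (F AND F).
(i) start within hours — satisfied.
(ii) not (Schedule A material) — holds.
(b) = T AND T = true.
(1): F OR T → true.
(a) not (holds permit) — fails.
(i) no residence in 150 ft — satisfied.
(ii) supervisor present — met.
(iii) weather ok — holds.
(b): T AND T AND T → true.
(c) no prior violation — fails.
(2): F OR T OR F → true.
(a) own property — fails.
(b) ≤ 12 hrs duration — satisfied.
(3) = F OR T = true.
Overall = T AND T AND T = true.

Yes — lawful.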